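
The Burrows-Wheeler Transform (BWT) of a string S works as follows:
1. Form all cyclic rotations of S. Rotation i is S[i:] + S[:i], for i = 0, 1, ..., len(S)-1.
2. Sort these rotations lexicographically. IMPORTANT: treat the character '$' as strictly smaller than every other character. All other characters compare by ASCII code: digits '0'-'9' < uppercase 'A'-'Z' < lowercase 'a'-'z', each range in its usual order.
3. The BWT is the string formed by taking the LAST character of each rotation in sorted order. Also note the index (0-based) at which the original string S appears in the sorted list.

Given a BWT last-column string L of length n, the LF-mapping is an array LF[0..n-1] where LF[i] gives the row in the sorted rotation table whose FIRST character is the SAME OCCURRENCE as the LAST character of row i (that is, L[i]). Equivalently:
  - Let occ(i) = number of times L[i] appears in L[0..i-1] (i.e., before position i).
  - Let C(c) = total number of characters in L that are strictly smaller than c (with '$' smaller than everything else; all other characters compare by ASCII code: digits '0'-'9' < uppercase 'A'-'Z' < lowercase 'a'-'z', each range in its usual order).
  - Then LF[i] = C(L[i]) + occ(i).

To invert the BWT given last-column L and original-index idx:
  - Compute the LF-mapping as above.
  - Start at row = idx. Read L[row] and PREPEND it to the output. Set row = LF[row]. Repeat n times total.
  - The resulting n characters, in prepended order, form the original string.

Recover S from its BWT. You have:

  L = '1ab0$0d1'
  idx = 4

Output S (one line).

Answer: 1db0a01$

Derivation:
LF mapping: 3 5 6 1 0 2 7 4
Walk LF starting at row 4, prepending L[row]:
  step 1: row=4, L[4]='$', prepend. Next row=LF[4]=0
  step 2: row=0, L[0]='1', prepend. Next row=LF[0]=3
  step 3: row=3, L[3]='0', prepend. Next row=LF[3]=1
  step 4: row=1, L[1]='a', prepend. Next row=LF[1]=5
  step 5: row=5, L[5]='0', prepend. Next row=LF[5]=2
  step 6: row=2, L[2]='b', prepend. Next row=LF[2]=6
  step 7: row=6, L[6]='d', prepend. Next row=LF[6]=7
  step 8: row=7, L[7]='1', prepend. Next row=LF[7]=4
Reversed output: 1db0a01$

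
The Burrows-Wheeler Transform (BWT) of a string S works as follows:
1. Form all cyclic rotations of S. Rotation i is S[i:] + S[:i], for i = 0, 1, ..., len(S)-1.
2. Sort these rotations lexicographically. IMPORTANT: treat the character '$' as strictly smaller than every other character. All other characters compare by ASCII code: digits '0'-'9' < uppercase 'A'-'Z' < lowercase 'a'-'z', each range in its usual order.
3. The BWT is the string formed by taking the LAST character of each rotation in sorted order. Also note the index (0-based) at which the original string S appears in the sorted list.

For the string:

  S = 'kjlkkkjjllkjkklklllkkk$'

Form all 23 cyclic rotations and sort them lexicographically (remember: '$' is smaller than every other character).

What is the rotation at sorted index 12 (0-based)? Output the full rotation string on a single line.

Answer: kkkjjllkjkklklllkkk$kjl

Derivation:
All 23 rotations (rotation i = S[i:]+S[:i]):
  rot[0] = kjlkkkjjllkjkklklllkkk$
  rot[1] = jlkkkjjllkjkklklllkkk$k
  rot[2] = lkkkjjllkjkklklllkkk$kj
  rot[3] = kkkjjllkjkklklllkkk$kjl
  rot[4] = kkjjllkjkklklllkkk$kjlk
  rot[5] = kjjllkjkklklllkkk$kjlkk
  rot[6] = jjllkjkklklllkkk$kjlkkk
  rot[7] = jllkjkklklllkkk$kjlkkkj
  rot[8] = llkjkklklllkkk$kjlkkkjj
  rot[9] = lkjkklklllkkk$kjlkkkjjl
  rot[10] = kjkklklllkkk$kjlkkkjjll
  rot[11] = jkklklllkkk$kjlkkkjjllk
  rot[12] = kklklllkkk$kjlkkkjjllkj
  rot[13] = klklllkkk$kjlkkkjjllkjk
  rot[14] = lklllkkk$kjlkkkjjllkjkk
  rot[15] = klllkkk$kjlkkkjjllkjkkl
  rot[16] = lllkkk$kjlkkkjjllkjkklk
  rot[17] = llkkk$kjlkkkjjllkjkklkl
  rot[18] = lkkk$kjlkkkjjllkjkklkll
  rot[19] = kkk$kjlkkkjjllkjkklklll
  rot[20] = kk$kjlkkkjjllkjkklklllk
  rot[21] = k$kjlkkkjjllkjkklklllkk
  rot[22] = $kjlkkkjjllkjkklklllkkk
Sorted (with $ < everything):
  sorted[0] = $kjlkkkjjllkjkklklllkkk
  sorted[1] = jjllkjkklklllkkk$kjlkkk
  sorted[2] = jkklklllkkk$kjlkkkjjllk
  sorted[3] = jlkkkjjllkjkklklllkkk$k
  sorted[4] = jllkjkklklllkkk$kjlkkkj
  sorted[5] = k$kjlkkkjjllkjkklklllkk
  sorted[6] = kjjllkjkklklllkkk$kjlkk
  sorted[7] = kjkklklllkkk$kjlkkkjjll
  sorted[8] = kjlkkkjjllkjkklklllkkk$
  sorted[9] = kk$kjlkkkjjllkjkklklllk
  sorted[10] = kkjjllkjkklklllkkk$kjlk
  sorted[11] = kkk$kjlkkkjjllkjkklklll
  sorted[12] = kkkjjllkjkklklllkkk$kjl
  sorted[13] = kklklllkkk$kjlkkkjjllkj
  sorted[14] = klklllkkk$kjlkkkjjllkjk
  sorted[15] = klllkkk$kjlkkkjjllkjkkl
  sorted[16] = lkjkklklllkkk$kjlkkkjjl
  sorted[17] = lkkk$kjlkkkjjllkjkklkll
  sorted[18] = lkkkjjllkjkklklllkkk$kj
  sorted[19] = lklllkkk$kjlkkkjjllkjkk
  sorted[20] = llkjkklklllkkk$kjlkkkjj
  sorted[21] = llkkk$kjlkkkjjllkjkklkl
  sorted[22] = lllkkk$kjlkkkjjllkjkklk
sorted[12] = kkkjjllkjkklklllkkk$kjl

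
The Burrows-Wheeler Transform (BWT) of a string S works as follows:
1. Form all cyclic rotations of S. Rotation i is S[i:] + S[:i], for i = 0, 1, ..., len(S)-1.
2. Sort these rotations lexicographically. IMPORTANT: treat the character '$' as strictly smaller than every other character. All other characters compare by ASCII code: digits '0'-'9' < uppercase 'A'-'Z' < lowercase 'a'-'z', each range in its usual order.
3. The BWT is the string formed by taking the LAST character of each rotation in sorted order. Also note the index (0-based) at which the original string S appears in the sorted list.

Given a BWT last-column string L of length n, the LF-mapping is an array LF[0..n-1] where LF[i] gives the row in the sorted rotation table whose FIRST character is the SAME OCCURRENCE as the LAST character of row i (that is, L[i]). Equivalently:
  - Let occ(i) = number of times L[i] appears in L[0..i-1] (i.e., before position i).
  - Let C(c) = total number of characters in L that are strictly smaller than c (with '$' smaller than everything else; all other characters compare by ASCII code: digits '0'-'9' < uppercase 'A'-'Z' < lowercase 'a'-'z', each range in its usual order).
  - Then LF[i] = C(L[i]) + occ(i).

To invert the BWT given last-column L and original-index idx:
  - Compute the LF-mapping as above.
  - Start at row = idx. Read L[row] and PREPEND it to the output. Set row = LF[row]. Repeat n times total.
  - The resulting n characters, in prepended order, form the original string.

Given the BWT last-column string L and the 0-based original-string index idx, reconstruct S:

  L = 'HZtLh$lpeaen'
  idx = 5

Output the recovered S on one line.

LF mapping: 1 3 11 2 7 0 8 10 5 4 6 9
Walk LF starting at row 5, prepending L[row]:
  step 1: row=5, L[5]='$', prepend. Next row=LF[5]=0
  step 2: row=0, L[0]='H', prepend. Next row=LF[0]=1
  step 3: row=1, L[1]='Z', prepend. Next row=LF[1]=3
  step 4: row=3, L[3]='L', prepend. Next row=LF[3]=2
  step 5: row=2, L[2]='t', prepend. Next row=LF[2]=11
  step 6: row=11, L[11]='n', prepend. Next row=LF[11]=9
  step 7: row=9, L[9]='a', prepend. Next row=LF[9]=4
  step 8: row=4, L[4]='h', prepend. Next row=LF[4]=7
  step 9: row=7, L[7]='p', prepend. Next row=LF[7]=10
  step 10: row=10, L[10]='e', prepend. Next row=LF[10]=6
  step 11: row=6, L[6]='l', prepend. Next row=LF[6]=8
  step 12: row=8, L[8]='e', prepend. Next row=LF[8]=5
Reversed output: elephantLZH$

Answer: elephantLZH$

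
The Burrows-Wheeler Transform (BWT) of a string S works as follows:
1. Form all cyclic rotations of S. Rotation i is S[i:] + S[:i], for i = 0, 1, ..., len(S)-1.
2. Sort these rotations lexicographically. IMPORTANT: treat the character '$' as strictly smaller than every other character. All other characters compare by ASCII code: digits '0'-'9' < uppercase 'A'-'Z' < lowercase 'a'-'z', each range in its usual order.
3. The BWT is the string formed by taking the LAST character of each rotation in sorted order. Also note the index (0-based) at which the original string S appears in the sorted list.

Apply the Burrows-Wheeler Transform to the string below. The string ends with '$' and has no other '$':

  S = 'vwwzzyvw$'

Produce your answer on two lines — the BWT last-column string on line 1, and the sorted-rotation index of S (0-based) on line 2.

All 9 rotations (rotation i = S[i:]+S[:i]):
  rot[0] = vwwzzyvw$
  rot[1] = wwzzyvw$v
  rot[2] = wzzyvw$vw
  rot[3] = zzyvw$vww
  rot[4] = zyvw$vwwz
  rot[5] = yvw$vwwzz
  rot[6] = vw$vwwzzy
  rot[7] = w$vwwzzyv
  rot[8] = $vwwzzyvw
Sorted (with $ < everything):
  sorted[0] = $vwwzzyvw  (last char: 'w')
  sorted[1] = vw$vwwzzy  (last char: 'y')
  sorted[2] = vwwzzyvw$  (last char: '$')
  sorted[3] = w$vwwzzyv  (last char: 'v')
  sorted[4] = wwzzyvw$v  (last char: 'v')
  sorted[5] = wzzyvw$vw  (last char: 'w')
  sorted[6] = yvw$vwwzz  (last char: 'z')
  sorted[7] = zyvw$vwwz  (last char: 'z')
  sorted[8] = zzyvw$vww  (last char: 'w')
Last column: wy$vvwzzw
Original string S is at sorted index 2

Answer: wy$vvwzzw
2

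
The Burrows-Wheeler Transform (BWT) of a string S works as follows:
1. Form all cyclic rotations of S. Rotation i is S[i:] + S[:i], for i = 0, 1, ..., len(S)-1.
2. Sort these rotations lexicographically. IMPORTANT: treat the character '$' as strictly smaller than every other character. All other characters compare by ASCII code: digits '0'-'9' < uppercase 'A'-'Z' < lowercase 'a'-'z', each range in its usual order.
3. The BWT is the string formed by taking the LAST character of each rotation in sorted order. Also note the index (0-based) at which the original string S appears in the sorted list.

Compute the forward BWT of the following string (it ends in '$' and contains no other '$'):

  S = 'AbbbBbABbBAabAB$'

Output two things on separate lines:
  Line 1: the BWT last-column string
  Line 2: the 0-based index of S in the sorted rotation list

All 16 rotations (rotation i = S[i:]+S[:i]):
  rot[0] = AbbbBbABbBAabAB$
  rot[1] = bbbBbABbBAabAB$A
  rot[2] = bbBbABbBAabAB$Ab
  rot[3] = bBbABbBAabAB$Abb
  rot[4] = BbABbBAabAB$Abbb
  rot[5] = bABbBAabAB$AbbbB
  rot[6] = ABbBAabAB$AbbbBb
  rot[7] = BbBAabAB$AbbbBbA
  rot[8] = bBAabAB$AbbbBbAB
  rot[9] = BAabAB$AbbbBbABb
  rot[10] = AabAB$AbbbBbABbB
  rot[11] = abAB$AbbbBbABbBA
  rot[12] = bAB$AbbbBbABbBAa
  rot[13] = AB$AbbbBbABbBAab
  rot[14] = B$AbbbBbABbBAabA
  rot[15] = $AbbbBbABbBAabAB
Sorted (with $ < everything):
  sorted[0] = $AbbbBbABbBAabAB  (last char: 'B')
  sorted[1] = AB$AbbbBbABbBAab  (last char: 'b')
  sorted[2] = ABbBAabAB$AbbbBb  (last char: 'b')
  sorted[3] = AabAB$AbbbBbABbB  (last char: 'B')
  sorted[4] = AbbbBbABbBAabAB$  (last char: '$')
  sorted[5] = B$AbbbBbABbBAabA  (last char: 'A')
  sorted[6] = BAabAB$AbbbBbABb  (last char: 'b')
  sorted[7] = BbABbBAabAB$Abbb  (last char: 'b')
  sorted[8] = BbBAabAB$AbbbBbA  (last char: 'A')
  sorted[9] = abAB$AbbbBbABbBA  (last char: 'A')
  sorted[10] = bAB$AbbbBbABbBAa  (last char: 'a')
  sorted[11] = bABbBAabAB$AbbbB  (last char: 'B')
  sorted[12] = bBAabAB$AbbbBbAB  (last char: 'B')
  sorted[13] = bBbABbBAabAB$Abb  (last char: 'b')
  sorted[14] = bbBbABbBAabAB$Ab  (last char: 'b')
  sorted[15] = bbbBbABbBAabAB$A  (last char: 'A')
Last column: BbbB$AbbAAaBBbbA
Original string S is at sorted index 4

Answer: BbbB$AbbAAaBBbbA
4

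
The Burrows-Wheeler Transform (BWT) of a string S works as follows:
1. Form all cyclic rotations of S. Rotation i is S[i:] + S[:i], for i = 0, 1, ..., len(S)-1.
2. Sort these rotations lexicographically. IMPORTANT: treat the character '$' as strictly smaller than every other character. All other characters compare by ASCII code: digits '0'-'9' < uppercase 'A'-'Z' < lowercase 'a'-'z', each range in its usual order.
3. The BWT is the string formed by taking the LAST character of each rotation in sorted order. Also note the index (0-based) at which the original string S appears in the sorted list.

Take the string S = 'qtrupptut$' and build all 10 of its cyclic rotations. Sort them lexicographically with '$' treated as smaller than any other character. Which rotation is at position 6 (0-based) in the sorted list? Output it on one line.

All 10 rotations (rotation i = S[i:]+S[:i]):
  rot[0] = qtrupptut$
  rot[1] = trupptut$q
  rot[2] = rupptut$qt
  rot[3] = upptut$qtr
  rot[4] = pptut$qtru
  rot[5] = ptut$qtrup
  rot[6] = tut$qtrupp
  rot[7] = ut$qtruppt
  rot[8] = t$qtrupptu
  rot[9] = $qtrupptut
Sorted (with $ < everything):
  sorted[0] = $qtrupptut
  sorted[1] = pptut$qtru
  sorted[2] = ptut$qtrup
  sorted[3] = qtrupptut$
  sorted[4] = rupptut$qt
  sorted[5] = t$qtrupptu
  sorted[6] = trupptut$q
  sorted[7] = tut$qtrupp
  sorted[8] = upptut$qtr
  sorted[9] = ut$qtruppt
sorted[6] = trupptut$q

Answer: trupptut$q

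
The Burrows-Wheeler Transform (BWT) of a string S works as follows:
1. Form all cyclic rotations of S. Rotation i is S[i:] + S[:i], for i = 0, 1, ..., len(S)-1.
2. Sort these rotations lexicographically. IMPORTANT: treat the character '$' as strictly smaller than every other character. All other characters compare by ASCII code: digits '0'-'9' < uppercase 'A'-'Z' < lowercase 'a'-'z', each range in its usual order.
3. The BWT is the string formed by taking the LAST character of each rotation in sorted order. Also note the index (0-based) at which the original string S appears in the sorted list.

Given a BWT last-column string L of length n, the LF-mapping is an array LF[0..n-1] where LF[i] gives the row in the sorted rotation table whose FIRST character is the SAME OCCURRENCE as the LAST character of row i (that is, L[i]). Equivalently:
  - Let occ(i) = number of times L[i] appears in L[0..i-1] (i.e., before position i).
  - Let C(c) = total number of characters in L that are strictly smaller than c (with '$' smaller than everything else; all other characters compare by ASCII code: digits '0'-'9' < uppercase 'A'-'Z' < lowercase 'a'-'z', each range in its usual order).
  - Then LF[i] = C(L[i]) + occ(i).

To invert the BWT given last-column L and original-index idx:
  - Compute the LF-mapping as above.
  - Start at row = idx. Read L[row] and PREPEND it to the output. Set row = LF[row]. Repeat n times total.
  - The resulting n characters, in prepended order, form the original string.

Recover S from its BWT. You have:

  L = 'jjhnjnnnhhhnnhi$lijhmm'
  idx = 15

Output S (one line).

Answer: mnjnhnimnjhjhhinhlnhj$

Derivation:
LF mapping: 9 10 1 16 11 17 18 19 2 3 4 20 21 5 7 0 13 8 12 6 14 15
Walk LF starting at row 15, prepending L[row]:
  step 1: row=15, L[15]='$', prepend. Next row=LF[15]=0
  step 2: row=0, L[0]='j', prepend. Next row=LF[0]=9
  step 3: row=9, L[9]='h', prepend. Next row=LF[9]=3
  step 4: row=3, L[3]='n', prepend. Next row=LF[3]=16
  step 5: row=16, L[16]='l', prepend. Next row=LF[16]=13
  step 6: row=13, L[13]='h', prepend. Next row=LF[13]=5
  step 7: row=5, L[5]='n', prepend. Next row=LF[5]=17
  step 8: row=17, L[17]='i', prepend. Next row=LF[17]=8
  step 9: row=8, L[8]='h', prepend. Next row=LF[8]=2
  step 10: row=2, L[2]='h', prepend. Next row=LF[2]=1
  step 11: row=1, L[1]='j', prepend. Next row=LF[1]=10
  step 12: row=10, L[10]='h', prepend. Next row=LF[10]=4
  step 13: row=4, L[4]='j', prepend. Next row=LF[4]=11
  step 14: row=11, L[11]='n', prepend. Next row=LF[11]=20
  step 15: row=20, L[20]='m', prepend. Next row=LF[20]=14
  step 16: row=14, L[14]='i', prepend. Next row=LF[14]=7
  step 17: row=7, L[7]='n', prepend. Next row=LF[7]=19
  step 18: row=19, L[19]='h', prepend. Next row=LF[19]=6
  step 19: row=6, L[6]='n', prepend. Next row=LF[6]=18
  step 20: row=18, L[18]='j', prepend. Next row=LF[18]=12
  step 21: row=12, L[12]='n', prepend. Next row=LF[12]=21
  step 22: row=21, L[21]='m', prepend. Next row=LF[21]=15
Reversed output: mnjnhnimnjhjhhinhlnhj$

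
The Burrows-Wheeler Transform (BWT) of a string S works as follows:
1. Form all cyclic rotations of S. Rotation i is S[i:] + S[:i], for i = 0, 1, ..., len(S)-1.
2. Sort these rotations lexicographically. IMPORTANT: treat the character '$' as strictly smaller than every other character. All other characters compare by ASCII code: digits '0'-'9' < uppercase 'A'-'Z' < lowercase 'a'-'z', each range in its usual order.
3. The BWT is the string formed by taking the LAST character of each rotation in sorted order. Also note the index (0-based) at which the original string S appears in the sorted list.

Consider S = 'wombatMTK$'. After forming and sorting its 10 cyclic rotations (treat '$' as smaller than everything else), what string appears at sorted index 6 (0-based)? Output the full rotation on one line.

All 10 rotations (rotation i = S[i:]+S[:i]):
  rot[0] = wombatMTK$
  rot[1] = ombatMTK$w
  rot[2] = mbatMTK$wo
  rot[3] = batMTK$wom
  rot[4] = atMTK$womb
  rot[5] = tMTK$womba
  rot[6] = MTK$wombat
  rot[7] = TK$wombatM
  rot[8] = K$wombatMT
  rot[9] = $wombatMTK
Sorted (with $ < everything):
  sorted[0] = $wombatMTK
  sorted[1] = K$wombatMT
  sorted[2] = MTK$wombat
  sorted[3] = TK$wombatM
  sorted[4] = atMTK$womb
  sorted[5] = batMTK$wom
  sorted[6] = mbatMTK$wo
  sorted[7] = ombatMTK$w
  sorted[8] = tMTK$womba
  sorted[9] = wombatMTK$
sorted[6] = mbatMTK$wo

Answer: mbatMTK$wo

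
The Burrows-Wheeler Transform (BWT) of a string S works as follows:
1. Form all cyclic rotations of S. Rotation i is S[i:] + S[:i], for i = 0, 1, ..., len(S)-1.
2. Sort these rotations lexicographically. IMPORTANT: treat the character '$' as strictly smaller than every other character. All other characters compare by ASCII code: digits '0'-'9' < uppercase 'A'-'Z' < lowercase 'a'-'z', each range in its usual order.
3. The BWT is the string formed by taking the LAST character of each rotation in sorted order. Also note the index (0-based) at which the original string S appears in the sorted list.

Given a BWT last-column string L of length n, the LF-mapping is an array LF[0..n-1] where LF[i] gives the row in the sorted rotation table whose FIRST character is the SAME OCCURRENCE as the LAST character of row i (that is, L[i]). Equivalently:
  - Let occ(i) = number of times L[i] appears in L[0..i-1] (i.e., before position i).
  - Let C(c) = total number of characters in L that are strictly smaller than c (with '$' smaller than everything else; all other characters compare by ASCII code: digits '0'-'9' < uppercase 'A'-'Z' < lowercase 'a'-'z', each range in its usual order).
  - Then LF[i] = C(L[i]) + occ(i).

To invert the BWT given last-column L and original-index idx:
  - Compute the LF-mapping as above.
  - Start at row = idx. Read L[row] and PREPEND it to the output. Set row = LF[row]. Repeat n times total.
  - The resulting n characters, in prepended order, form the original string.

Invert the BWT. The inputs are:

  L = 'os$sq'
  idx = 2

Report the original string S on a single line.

Answer: qsso$

Derivation:
LF mapping: 1 3 0 4 2
Walk LF starting at row 2, prepending L[row]:
  step 1: row=2, L[2]='$', prepend. Next row=LF[2]=0
  step 2: row=0, L[0]='o', prepend. Next row=LF[0]=1
  step 3: row=1, L[1]='s', prepend. Next row=LF[1]=3
  step 4: row=3, L[3]='s', prepend. Next row=LF[3]=4
  step 5: row=4, L[4]='q', prepend. Next row=LF[4]=2
Reversed output: qsso$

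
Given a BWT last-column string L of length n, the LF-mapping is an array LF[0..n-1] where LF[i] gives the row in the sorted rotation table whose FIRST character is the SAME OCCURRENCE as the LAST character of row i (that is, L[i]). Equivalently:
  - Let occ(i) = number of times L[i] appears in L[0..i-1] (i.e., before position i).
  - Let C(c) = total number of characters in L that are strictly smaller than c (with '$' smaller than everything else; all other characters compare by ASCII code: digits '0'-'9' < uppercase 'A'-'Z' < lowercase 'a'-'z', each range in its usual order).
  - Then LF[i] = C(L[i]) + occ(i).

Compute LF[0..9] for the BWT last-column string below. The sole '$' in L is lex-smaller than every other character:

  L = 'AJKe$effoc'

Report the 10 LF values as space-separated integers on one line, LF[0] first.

Char counts: '$':1, 'A':1, 'J':1, 'K':1, 'c':1, 'e':2, 'f':2, 'o':1
C (first-col start): C('$')=0, C('A')=1, C('J')=2, C('K')=3, C('c')=4, C('e')=5, C('f')=7, C('o')=9
L[0]='A': occ=0, LF[0]=C('A')+0=1+0=1
L[1]='J': occ=0, LF[1]=C('J')+0=2+0=2
L[2]='K': occ=0, LF[2]=C('K')+0=3+0=3
L[3]='e': occ=0, LF[3]=C('e')+0=5+0=5
L[4]='$': occ=0, LF[4]=C('$')+0=0+0=0
L[5]='e': occ=1, LF[5]=C('e')+1=5+1=6
L[6]='f': occ=0, LF[6]=C('f')+0=7+0=7
L[7]='f': occ=1, LF[7]=C('f')+1=7+1=8
L[8]='o': occ=0, LF[8]=C('o')+0=9+0=9
L[9]='c': occ=0, LF[9]=C('c')+0=4+0=4

Answer: 1 2 3 5 0 6 7 8 9 4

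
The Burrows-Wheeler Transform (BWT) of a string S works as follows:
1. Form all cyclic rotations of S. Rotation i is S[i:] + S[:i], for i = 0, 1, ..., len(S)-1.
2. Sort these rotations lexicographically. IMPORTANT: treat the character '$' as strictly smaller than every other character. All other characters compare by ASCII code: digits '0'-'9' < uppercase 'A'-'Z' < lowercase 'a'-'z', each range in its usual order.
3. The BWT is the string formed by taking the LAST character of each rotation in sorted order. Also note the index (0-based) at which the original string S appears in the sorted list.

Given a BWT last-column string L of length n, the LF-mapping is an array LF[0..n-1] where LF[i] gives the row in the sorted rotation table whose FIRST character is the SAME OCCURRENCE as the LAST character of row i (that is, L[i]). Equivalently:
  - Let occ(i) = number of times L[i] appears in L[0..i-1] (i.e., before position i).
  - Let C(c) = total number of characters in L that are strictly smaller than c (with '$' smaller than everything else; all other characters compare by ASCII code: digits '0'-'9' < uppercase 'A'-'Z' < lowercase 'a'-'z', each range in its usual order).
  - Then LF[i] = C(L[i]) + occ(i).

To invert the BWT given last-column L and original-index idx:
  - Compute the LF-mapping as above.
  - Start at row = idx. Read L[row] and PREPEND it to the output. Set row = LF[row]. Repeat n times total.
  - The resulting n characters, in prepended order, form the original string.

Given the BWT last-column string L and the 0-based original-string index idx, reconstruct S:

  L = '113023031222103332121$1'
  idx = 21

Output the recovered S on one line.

Answer: 3230113100213231213221$

Derivation:
LF mapping: 4 5 17 1 11 18 2 19 6 12 13 14 7 3 20 21 22 15 8 16 9 0 10
Walk LF starting at row 21, prepending L[row]:
  step 1: row=21, L[21]='$', prepend. Next row=LF[21]=0
  step 2: row=0, L[0]='1', prepend. Next row=LF[0]=4
  step 3: row=4, L[4]='2', prepend. Next row=LF[4]=11
  step 4: row=11, L[11]='2', prepend. Next row=LF[11]=14
  step 5: row=14, L[14]='3', prepend. Next row=LF[14]=20
  step 6: row=20, L[20]='1', prepend. Next row=LF[20]=9
  step 7: row=9, L[9]='2', prepend. Next row=LF[9]=12
  step 8: row=12, L[12]='1', prepend. Next row=LF[12]=7
  step 9: row=7, L[7]='3', prepend. Next row=LF[7]=19
  step 10: row=19, L[19]='2', prepend. Next row=LF[19]=16
  step 11: row=16, L[16]='3', prepend. Next row=LF[16]=22
  step 12: row=22, L[22]='1', prepend. Next row=LF[22]=10
  step 13: row=10, L[10]='2', prepend. Next row=LF[10]=13
  step 14: row=13, L[13]='0', prepend. Next row=LF[13]=3
  step 15: row=3, L[3]='0', prepend. Next row=LF[3]=1
  step 16: row=1, L[1]='1', prepend. Next row=LF[1]=5
  step 17: row=5, L[5]='3', prepend. Next row=LF[5]=18
  step 18: row=18, L[18]='1', prepend. Next row=LF[18]=8
  step 19: row=8, L[8]='1', prepend. Next row=LF[8]=6
  step 20: row=6, L[6]='0', prepend. Next row=LF[6]=2
  step 21: row=2, L[2]='3', prepend. Next row=LF[2]=17
  step 22: row=17, L[17]='2', prepend. Next row=LF[17]=15
  step 23: row=15, L[15]='3', prepend. Next row=LF[15]=21
Reversed output: 3230113100213231213221$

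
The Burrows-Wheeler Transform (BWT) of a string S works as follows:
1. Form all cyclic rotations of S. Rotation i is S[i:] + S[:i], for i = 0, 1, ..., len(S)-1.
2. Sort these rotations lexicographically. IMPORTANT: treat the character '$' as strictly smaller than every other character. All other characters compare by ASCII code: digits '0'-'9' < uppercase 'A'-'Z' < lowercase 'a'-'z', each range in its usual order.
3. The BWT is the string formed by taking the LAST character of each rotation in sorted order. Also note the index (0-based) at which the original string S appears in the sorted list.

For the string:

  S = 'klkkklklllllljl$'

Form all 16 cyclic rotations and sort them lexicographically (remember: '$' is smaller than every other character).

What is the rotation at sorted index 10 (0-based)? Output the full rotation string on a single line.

All 16 rotations (rotation i = S[i:]+S[:i]):
  rot[0] = klkkklklllllljl$
  rot[1] = lkkklklllllljl$k
  rot[2] = kkklklllllljl$kl
  rot[3] = kklklllllljl$klk
  rot[4] = klklllllljl$klkk
  rot[5] = lklllllljl$klkkk
  rot[6] = klllllljl$klkkkl
  rot[7] = lllllljl$klkkklk
  rot[8] = llllljl$klkkklkl
  rot[9] = lllljl$klkkklkll
  rot[10] = llljl$klkkklklll
  rot[11] = lljl$klkkklkllll
  rot[12] = ljl$klkkklklllll
  rot[13] = jl$klkkklkllllll
  rot[14] = l$klkkklkllllllj
  rot[15] = $klkkklklllllljl
Sorted (with $ < everything):
  sorted[0] = $klkkklklllllljl
  sorted[1] = jl$klkkklkllllll
  sorted[2] = kkklklllllljl$kl
  sorted[3] = kklklllllljl$klk
  sorted[4] = klkkklklllllljl$
  sorted[5] = klklllllljl$klkk
  sorted[6] = klllllljl$klkkkl
  sorted[7] = l$klkkklkllllllj
  sorted[8] = ljl$klkkklklllll
  sorted[9] = lkkklklllllljl$k
  sorted[10] = lklllllljl$klkkk
  sorted[11] = lljl$klkkklkllll
  sorted[12] = llljl$klkkklklll
  sorted[13] = lllljl$klkkklkll
  sorted[14] = llllljl$klkkklkl
  sorted[15] = lllllljl$klkkklk
sorted[10] = lklllllljl$klkkk

Answer: lklllllljl$klkkk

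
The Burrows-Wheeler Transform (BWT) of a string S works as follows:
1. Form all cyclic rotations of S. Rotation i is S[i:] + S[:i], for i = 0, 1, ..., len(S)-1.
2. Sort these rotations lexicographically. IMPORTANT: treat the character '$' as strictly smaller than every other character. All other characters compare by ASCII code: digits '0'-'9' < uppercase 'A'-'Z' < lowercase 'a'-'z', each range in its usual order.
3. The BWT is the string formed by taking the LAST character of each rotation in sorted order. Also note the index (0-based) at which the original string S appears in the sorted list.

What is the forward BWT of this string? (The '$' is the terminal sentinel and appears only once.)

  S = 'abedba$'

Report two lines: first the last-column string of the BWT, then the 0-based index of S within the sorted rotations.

All 7 rotations (rotation i = S[i:]+S[:i]):
  rot[0] = abedba$
  rot[1] = bedba$a
  rot[2] = edba$ab
  rot[3] = dba$abe
  rot[4] = ba$abed
  rot[5] = a$abedb
  rot[6] = $abedba
Sorted (with $ < everything):
  sorted[0] = $abedba  (last char: 'a')
  sorted[1] = a$abedb  (last char: 'b')
  sorted[2] = abedba$  (last char: '$')
  sorted[3] = ba$abed  (last char: 'd')
  sorted[4] = bedba$a  (last char: 'a')
  sorted[5] = dba$abe  (last char: 'e')
  sorted[6] = edba$ab  (last char: 'b')
Last column: ab$daeb
Original string S is at sorted index 2

Answer: ab$daeb
2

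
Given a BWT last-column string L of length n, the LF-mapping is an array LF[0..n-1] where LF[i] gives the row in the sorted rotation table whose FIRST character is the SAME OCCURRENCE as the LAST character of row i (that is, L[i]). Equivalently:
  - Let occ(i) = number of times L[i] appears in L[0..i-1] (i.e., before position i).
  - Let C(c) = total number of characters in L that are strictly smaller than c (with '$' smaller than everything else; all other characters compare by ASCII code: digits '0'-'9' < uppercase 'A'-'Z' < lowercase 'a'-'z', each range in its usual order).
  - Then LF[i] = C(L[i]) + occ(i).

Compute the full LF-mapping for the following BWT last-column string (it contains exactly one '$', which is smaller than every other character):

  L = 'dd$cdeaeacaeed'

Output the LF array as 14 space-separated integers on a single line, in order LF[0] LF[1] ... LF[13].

Char counts: '$':1, 'a':3, 'c':2, 'd':4, 'e':4
C (first-col start): C('$')=0, C('a')=1, C('c')=4, C('d')=6, C('e')=10
L[0]='d': occ=0, LF[0]=C('d')+0=6+0=6
L[1]='d': occ=1, LF[1]=C('d')+1=6+1=7
L[2]='$': occ=0, LF[2]=C('$')+0=0+0=0
L[3]='c': occ=0, LF[3]=C('c')+0=4+0=4
L[4]='d': occ=2, LF[4]=C('d')+2=6+2=8
L[5]='e': occ=0, LF[5]=C('e')+0=10+0=10
L[6]='a': occ=0, LF[6]=C('a')+0=1+0=1
L[7]='e': occ=1, LF[7]=C('e')+1=10+1=11
L[8]='a': occ=1, LF[8]=C('a')+1=1+1=2
L[9]='c': occ=1, LF[9]=C('c')+1=4+1=5
L[10]='a': occ=2, LF[10]=C('a')+2=1+2=3
L[11]='e': occ=2, LF[11]=C('e')+2=10+2=12
L[12]='e': occ=3, LF[12]=C('e')+3=10+3=13
L[13]='d': occ=3, LF[13]=C('d')+3=6+3=9

Answer: 6 7 0 4 8 10 1 11 2 5 3 12 13 9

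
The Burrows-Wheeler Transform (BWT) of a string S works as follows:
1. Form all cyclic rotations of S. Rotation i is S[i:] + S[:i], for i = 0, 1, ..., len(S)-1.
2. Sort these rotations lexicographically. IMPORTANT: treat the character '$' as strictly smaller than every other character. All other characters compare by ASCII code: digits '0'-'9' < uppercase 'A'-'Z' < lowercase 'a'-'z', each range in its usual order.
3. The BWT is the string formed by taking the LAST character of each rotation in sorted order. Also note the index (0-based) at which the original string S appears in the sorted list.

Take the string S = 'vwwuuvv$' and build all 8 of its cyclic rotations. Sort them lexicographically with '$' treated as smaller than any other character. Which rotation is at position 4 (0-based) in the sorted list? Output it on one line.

Answer: vv$vwwuu

Derivation:
All 8 rotations (rotation i = S[i:]+S[:i]):
  rot[0] = vwwuuvv$
  rot[1] = wwuuvv$v
  rot[2] = wuuvv$vw
  rot[3] = uuvv$vww
  rot[4] = uvv$vwwu
  rot[5] = vv$vwwuu
  rot[6] = v$vwwuuv
  rot[7] = $vwwuuvv
Sorted (with $ < everything):
  sorted[0] = $vwwuuvv
  sorted[1] = uuvv$vww
  sorted[2] = uvv$vwwu
  sorted[3] = v$vwwuuv
  sorted[4] = vv$vwwuu
  sorted[5] = vwwuuvv$
  sorted[6] = wuuvv$vw
  sorted[7] = wwuuvv$v
sorted[4] = vv$vwwuu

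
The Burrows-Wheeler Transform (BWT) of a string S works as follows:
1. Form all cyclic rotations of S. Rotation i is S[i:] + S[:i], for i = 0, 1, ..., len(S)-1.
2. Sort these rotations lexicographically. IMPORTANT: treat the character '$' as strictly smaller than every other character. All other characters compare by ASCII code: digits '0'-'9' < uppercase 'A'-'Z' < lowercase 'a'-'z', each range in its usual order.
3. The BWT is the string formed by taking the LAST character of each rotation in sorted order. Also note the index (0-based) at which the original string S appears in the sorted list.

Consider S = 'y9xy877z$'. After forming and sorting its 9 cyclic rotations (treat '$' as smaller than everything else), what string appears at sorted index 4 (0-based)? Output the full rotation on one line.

Answer: 9xy877z$y

Derivation:
All 9 rotations (rotation i = S[i:]+S[:i]):
  rot[0] = y9xy877z$
  rot[1] = 9xy877z$y
  rot[2] = xy877z$y9
  rot[3] = y877z$y9x
  rot[4] = 877z$y9xy
  rot[5] = 77z$y9xy8
  rot[6] = 7z$y9xy87
  rot[7] = z$y9xy877
  rot[8] = $y9xy877z
Sorted (with $ < everything):
  sorted[0] = $y9xy877z
  sorted[1] = 77z$y9xy8
  sorted[2] = 7z$y9xy87
  sorted[3] = 877z$y9xy
  sorted[4] = 9xy877z$y
  sorted[5] = xy877z$y9
  sorted[6] = y877z$y9x
  sorted[7] = y9xy877z$
  sorted[8] = z$y9xy877
sorted[4] = 9xy877z$y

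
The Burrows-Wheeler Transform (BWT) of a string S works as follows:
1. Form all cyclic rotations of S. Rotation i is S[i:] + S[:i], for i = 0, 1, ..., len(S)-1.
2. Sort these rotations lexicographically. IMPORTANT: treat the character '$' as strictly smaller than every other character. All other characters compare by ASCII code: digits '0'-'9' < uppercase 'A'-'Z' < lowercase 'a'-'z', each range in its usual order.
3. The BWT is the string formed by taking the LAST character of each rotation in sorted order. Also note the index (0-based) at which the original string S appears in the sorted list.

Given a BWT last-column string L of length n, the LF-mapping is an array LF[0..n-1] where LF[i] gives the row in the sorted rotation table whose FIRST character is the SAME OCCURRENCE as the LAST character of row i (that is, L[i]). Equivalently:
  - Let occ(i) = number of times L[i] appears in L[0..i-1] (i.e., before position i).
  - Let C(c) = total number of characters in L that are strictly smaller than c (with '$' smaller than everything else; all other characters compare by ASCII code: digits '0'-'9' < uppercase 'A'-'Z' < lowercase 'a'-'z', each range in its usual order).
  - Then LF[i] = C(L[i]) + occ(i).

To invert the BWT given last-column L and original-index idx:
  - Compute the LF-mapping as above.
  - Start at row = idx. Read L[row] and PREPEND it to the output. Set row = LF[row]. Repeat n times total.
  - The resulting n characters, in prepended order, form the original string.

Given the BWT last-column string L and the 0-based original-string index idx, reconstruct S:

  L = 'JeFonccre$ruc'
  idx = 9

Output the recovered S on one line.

Answer: occurrenceFJ$

Derivation:
LF mapping: 2 6 1 9 8 3 4 10 7 0 11 12 5
Walk LF starting at row 9, prepending L[row]:
  step 1: row=9, L[9]='$', prepend. Next row=LF[9]=0
  step 2: row=0, L[0]='J', prepend. Next row=LF[0]=2
  step 3: row=2, L[2]='F', prepend. Next row=LF[2]=1
  step 4: row=1, L[1]='e', prepend. Next row=LF[1]=6
  step 5: row=6, L[6]='c', prepend. Next row=LF[6]=4
  step 6: row=4, L[4]='n', prepend. Next row=LF[4]=8
  step 7: row=8, L[8]='e', prepend. Next row=LF[8]=7
  step 8: row=7, L[7]='r', prepend. Next row=LF[7]=10
  step 9: row=10, L[10]='r', prepend. Next row=LF[10]=11
  step 10: row=11, L[11]='u', prepend. Next row=LF[11]=12
  step 11: row=12, L[12]='c', prepend. Next row=LF[12]=5
  step 12: row=5, L[5]='c', prepend. Next row=LF[5]=3
  step 13: row=3, L[3]='o', prepend. Next row=LF[3]=9
Reversed output: occurrenceFJ$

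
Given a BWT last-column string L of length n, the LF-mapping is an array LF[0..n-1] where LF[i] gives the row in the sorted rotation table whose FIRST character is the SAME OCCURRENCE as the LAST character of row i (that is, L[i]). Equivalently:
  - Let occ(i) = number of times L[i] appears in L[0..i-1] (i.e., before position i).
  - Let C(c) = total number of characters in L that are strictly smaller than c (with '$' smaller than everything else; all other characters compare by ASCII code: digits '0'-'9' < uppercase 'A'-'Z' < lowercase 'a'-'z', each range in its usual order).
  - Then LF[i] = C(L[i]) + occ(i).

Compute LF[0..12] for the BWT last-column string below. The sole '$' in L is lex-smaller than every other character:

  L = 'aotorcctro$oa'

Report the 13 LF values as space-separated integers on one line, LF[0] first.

Answer: 1 5 11 6 9 3 4 12 10 7 0 8 2

Derivation:
Char counts: '$':1, 'a':2, 'c':2, 'o':4, 'r':2, 't':2
C (first-col start): C('$')=0, C('a')=1, C('c')=3, C('o')=5, C('r')=9, C('t')=11
L[0]='a': occ=0, LF[0]=C('a')+0=1+0=1
L[1]='o': occ=0, LF[1]=C('o')+0=5+0=5
L[2]='t': occ=0, LF[2]=C('t')+0=11+0=11
L[3]='o': occ=1, LF[3]=C('o')+1=5+1=6
L[4]='r': occ=0, LF[4]=C('r')+0=9+0=9
L[5]='c': occ=0, LF[5]=C('c')+0=3+0=3
L[6]='c': occ=1, LF[6]=C('c')+1=3+1=4
L[7]='t': occ=1, LF[7]=C('t')+1=11+1=12
L[8]='r': occ=1, LF[8]=C('r')+1=9+1=10
L[9]='o': occ=2, LF[9]=C('o')+2=5+2=7
L[10]='$': occ=0, LF[10]=C('$')+0=0+0=0
L[11]='o': occ=3, LF[11]=C('o')+3=5+3=8
L[12]='a': occ=1, LF[12]=C('a')+1=1+1=2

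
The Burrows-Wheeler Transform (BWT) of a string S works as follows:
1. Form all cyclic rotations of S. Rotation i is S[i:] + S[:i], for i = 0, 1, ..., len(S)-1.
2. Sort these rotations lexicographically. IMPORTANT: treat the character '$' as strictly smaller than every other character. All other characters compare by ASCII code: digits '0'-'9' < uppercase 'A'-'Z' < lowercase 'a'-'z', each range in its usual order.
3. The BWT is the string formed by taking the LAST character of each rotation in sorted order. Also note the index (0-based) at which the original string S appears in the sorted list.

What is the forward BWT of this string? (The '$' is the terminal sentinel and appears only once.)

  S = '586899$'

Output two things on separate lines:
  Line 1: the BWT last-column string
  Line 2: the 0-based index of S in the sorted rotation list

Answer: 9$85698
1

Derivation:
All 7 rotations (rotation i = S[i:]+S[:i]):
  rot[0] = 586899$
  rot[1] = 86899$5
  rot[2] = 6899$58
  rot[3] = 899$586
  rot[4] = 99$5868
  rot[5] = 9$58689
  rot[6] = $586899
Sorted (with $ < everything):
  sorted[0] = $586899  (last char: '9')
  sorted[1] = 586899$  (last char: '$')
  sorted[2] = 6899$58  (last char: '8')
  sorted[3] = 86899$5  (last char: '5')
  sorted[4] = 899$586  (last char: '6')
  sorted[5] = 9$58689  (last char: '9')
  sorted[6] = 99$5868  (last char: '8')
Last column: 9$85698
Original string S is at sorted index 1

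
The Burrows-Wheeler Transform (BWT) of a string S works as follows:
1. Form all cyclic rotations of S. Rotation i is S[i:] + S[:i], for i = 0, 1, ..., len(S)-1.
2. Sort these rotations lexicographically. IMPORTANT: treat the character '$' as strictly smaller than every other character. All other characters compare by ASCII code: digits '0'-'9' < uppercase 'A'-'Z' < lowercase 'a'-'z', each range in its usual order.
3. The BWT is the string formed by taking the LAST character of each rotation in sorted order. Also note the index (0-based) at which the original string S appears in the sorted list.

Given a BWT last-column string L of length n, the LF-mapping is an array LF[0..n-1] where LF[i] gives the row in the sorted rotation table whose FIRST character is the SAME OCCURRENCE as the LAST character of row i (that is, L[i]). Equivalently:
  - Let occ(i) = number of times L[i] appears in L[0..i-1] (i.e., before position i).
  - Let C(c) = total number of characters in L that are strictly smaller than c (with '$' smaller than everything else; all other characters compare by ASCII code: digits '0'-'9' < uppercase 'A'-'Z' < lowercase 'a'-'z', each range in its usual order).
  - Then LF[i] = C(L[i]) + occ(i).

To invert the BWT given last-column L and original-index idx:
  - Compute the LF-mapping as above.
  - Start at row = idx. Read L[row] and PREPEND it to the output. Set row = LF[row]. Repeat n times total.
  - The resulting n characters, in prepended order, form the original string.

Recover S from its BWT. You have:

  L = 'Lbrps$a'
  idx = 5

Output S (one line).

LF mapping: 1 3 5 4 6 0 2
Walk LF starting at row 5, prepending L[row]:
  step 1: row=5, L[5]='$', prepend. Next row=LF[5]=0
  step 2: row=0, L[0]='L', prepend. Next row=LF[0]=1
  step 3: row=1, L[1]='b', prepend. Next row=LF[1]=3
  step 4: row=3, L[3]='p', prepend. Next row=LF[3]=4
  step 5: row=4, L[4]='s', prepend. Next row=LF[4]=6
  step 6: row=6, L[6]='a', prepend. Next row=LF[6]=2
  step 7: row=2, L[2]='r', prepend. Next row=LF[2]=5
Reversed output: raspbL$

Answer: raspbL$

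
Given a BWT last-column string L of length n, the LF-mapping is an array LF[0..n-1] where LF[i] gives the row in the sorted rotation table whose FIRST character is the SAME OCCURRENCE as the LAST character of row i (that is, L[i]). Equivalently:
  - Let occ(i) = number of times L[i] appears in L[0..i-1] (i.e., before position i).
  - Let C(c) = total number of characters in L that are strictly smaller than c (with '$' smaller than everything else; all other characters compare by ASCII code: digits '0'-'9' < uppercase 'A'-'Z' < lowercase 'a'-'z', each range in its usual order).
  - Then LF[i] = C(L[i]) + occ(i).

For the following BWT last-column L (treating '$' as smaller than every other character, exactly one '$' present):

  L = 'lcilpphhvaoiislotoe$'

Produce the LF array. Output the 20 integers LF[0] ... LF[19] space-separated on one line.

Answer: 9 2 6 10 15 16 4 5 19 1 12 7 8 17 11 13 18 14 3 0

Derivation:
Char counts: '$':1, 'a':1, 'c':1, 'e':1, 'h':2, 'i':3, 'l':3, 'o':3, 'p':2, 's':1, 't':1, 'v':1
C (first-col start): C('$')=0, C('a')=1, C('c')=2, C('e')=3, C('h')=4, C('i')=6, C('l')=9, C('o')=12, C('p')=15, C('s')=17, C('t')=18, C('v')=19
L[0]='l': occ=0, LF[0]=C('l')+0=9+0=9
L[1]='c': occ=0, LF[1]=C('c')+0=2+0=2
L[2]='i': occ=0, LF[2]=C('i')+0=6+0=6
L[3]='l': occ=1, LF[3]=C('l')+1=9+1=10
L[4]='p': occ=0, LF[4]=C('p')+0=15+0=15
L[5]='p': occ=1, LF[5]=C('p')+1=15+1=16
L[6]='h': occ=0, LF[6]=C('h')+0=4+0=4
L[7]='h': occ=1, LF[7]=C('h')+1=4+1=5
L[8]='v': occ=0, LF[8]=C('v')+0=19+0=19
L[9]='a': occ=0, LF[9]=C('a')+0=1+0=1
L[10]='o': occ=0, LF[10]=C('o')+0=12+0=12
L[11]='i': occ=1, LF[11]=C('i')+1=6+1=7
L[12]='i': occ=2, LF[12]=C('i')+2=6+2=8
L[13]='s': occ=0, LF[13]=C('s')+0=17+0=17
L[14]='l': occ=2, LF[14]=C('l')+2=9+2=11
L[15]='o': occ=1, LF[15]=C('o')+1=12+1=13
L[16]='t': occ=0, LF[16]=C('t')+0=18+0=18
L[17]='o': occ=2, LF[17]=C('o')+2=12+2=14
L[18]='e': occ=0, LF[18]=C('e')+0=3+0=3
L[19]='$': occ=0, LF[19]=C('$')+0=0+0=0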